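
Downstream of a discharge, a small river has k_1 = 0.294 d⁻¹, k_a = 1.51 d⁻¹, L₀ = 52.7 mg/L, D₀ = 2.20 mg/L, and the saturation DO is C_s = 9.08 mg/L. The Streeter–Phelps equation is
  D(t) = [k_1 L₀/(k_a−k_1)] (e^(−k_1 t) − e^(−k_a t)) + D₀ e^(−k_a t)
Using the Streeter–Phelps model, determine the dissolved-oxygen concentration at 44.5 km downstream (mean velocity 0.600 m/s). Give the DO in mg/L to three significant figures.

Travel time t = x/v = 44.5 km / (0.600 m/s) = 44500 m / 0.600 m/s = 74170 s = 0.8584 d.
k_1 L₀/(k_a−k_1) = 0.294×52.7/(1.51−0.294) = 15.49/1.216 = 12.74 mg/L.
e^(−k_1 t) = e^(−0.294×0.8584) = 0.7770; e^(−k_a t) = e^(−1.51×0.8584) = 0.2736.
D = 12.74 × (0.7770 − 0.2736) + 2.20 × 0.2736 = 6.414 + 0.6019 = 7.016 mg/L.
DO = C_s − D = 9.08 − 7.016 = 2.064 mg/L.

DO ≈ 2.06 mg/L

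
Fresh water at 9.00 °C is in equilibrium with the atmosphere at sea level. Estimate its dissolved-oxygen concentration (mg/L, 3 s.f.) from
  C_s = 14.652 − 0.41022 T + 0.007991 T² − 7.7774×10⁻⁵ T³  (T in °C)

C_s ≈ 11.6 mg/L

C_s = 14.652 − 0.41022×9.00 + 0.007991×9.00² − 7.7774×10⁻⁵×9.00³ = 11.55 mg/L.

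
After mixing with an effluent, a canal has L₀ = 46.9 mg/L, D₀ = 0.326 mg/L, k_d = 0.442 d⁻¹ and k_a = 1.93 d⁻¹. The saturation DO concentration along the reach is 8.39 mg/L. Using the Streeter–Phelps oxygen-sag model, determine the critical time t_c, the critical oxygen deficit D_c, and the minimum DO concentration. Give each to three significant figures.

With k_a/k_d = 4.367 and 1 − D₀(k_a−k_d)/(k_d L₀) = 0.9766,
t_c = ln(4.367 × 0.9766) / (1.93 − 0.442) = ln(4.264) / 1.488 = 1.450/1.488 = 0.9747 d.
L(t_c) = L₀ e^(−k_d t_c) = 46.9 × 0.6500 = 30.48 mg/L, and at the critical point k_a D_c = k_d L, so D_c = (0.442/1.93) × 30.48 = 6.981 mg/L.
Minimum DO = C_s − D_c = 8.39 − 6.981 = 1.409 mg/L.

t_c ≈ 0.975 d; D_c ≈ 6.98 mg/L; min DO ≈ 1.41 mg/L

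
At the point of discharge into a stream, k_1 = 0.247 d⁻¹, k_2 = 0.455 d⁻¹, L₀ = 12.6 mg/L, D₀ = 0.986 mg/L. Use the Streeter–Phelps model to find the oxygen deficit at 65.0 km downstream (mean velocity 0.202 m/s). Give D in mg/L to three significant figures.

D ≈ 3.40 mg/L

Travel time t = x/v = 65.0 km / (0.202 m/s) = 65000 m / 0.202 m/s = 321800 s = 3.724 d.
k_1 L₀/(k_2−k_1) = 0.247×12.6/(0.455−0.247) = 3.112/0.2080 = 14.96 mg/L.
e^(−k_1 t) = e^(−0.247×3.724) = 0.3986; e^(−k_2 t) = e^(−0.455×3.724) = 0.1837.
D = 14.96 × (0.3986 − 0.1837) + 0.986 × 0.1837 = 3.215 + 0.1811 = 3.396 mg/L.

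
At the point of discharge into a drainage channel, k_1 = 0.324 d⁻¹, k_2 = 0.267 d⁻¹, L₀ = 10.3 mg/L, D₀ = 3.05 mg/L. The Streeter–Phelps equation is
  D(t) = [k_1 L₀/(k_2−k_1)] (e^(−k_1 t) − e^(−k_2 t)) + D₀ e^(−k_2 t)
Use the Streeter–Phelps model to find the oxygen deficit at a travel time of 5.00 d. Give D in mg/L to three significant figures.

k_1 L₀/(k_2−k_1) = 0.324×10.3/(0.267−0.324) = 3.337/-0.05700 = -58.55 mg/L.
e^(−k_1 t) = e^(−0.324×5.000) = 0.1979; e^(−k_2 t) = e^(−0.267×5.000) = 0.2632.
D = -58.55 × (0.1979 − 0.2632) + 3.05 × 0.2632 = 3.821 + 0.8026 = 4.623 mg/L.

D ≈ 4.62 mg/L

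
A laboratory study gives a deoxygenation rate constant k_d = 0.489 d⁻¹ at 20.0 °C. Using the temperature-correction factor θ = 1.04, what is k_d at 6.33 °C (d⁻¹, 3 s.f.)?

k_d(T₂) = k_d(T₁) · θ^(T₂−T₁) = 0.489 × 1.04^(6.33−20.0)
= 0.489 × 1.04^-13.7 = 0.489 × 0.5850 = 0.2861 d⁻¹.

k_d ≈ 0.286 d⁻¹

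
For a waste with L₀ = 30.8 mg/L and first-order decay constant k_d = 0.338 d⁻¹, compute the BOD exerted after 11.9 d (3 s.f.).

y_t = L₀(1 − e^(−k_d t)) = 30.8 × (1 − e^(−0.338×11.9))
= 30.8 × (1 − 0.01791) = 30.8 × 0.9821 = 30.25 mg/L.

y ≈ 30.2 mg/L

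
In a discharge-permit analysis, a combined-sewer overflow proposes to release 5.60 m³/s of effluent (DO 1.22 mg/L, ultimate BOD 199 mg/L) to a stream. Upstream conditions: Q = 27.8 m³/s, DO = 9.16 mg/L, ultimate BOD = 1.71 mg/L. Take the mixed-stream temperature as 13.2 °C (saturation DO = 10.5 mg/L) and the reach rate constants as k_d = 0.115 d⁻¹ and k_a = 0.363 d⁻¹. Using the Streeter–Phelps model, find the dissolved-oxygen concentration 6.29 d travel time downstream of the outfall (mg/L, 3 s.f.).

Mixed DO = (27.8×9.16 + 5.60×1.22)/(27.8+5.60) = 261.5/33.40 = 7.829 mg/L.
Mixed L₀ = (27.8×1.71 + 5.60×199)/(33.40) = 1162/33.40 = 34.79 mg/L.
Initial deficit D₀ = C_s − DO₀ = 10.5 − 7.829 = 2.671 mg/L.
D(6.29) = [0.115×34.79/(0.363−0.115)](e^(−0.115×6.29) − e^(−0.363×6.29)) + 2.671 e^(−0.363×6.29)
= 16.13 × (0.4851 − 0.1020) + 2.671 × 0.1020 = 6.454 mg/L.
DO = 10.5 − 6.454 = 4.046 mg/L.

DO ≈ 4.05 mg/L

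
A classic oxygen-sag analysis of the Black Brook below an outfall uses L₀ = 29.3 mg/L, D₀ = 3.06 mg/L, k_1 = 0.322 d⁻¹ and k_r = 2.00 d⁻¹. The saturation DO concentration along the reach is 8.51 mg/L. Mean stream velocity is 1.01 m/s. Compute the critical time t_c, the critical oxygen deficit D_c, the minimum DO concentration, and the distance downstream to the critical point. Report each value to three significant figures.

t_c ≈ 0.620 d; D_c ≈ 3.86 mg/L; min DO ≈ 4.65 mg/L; x_c ≈ 54.1 km

At the critical point dD/dt = 0, so k_1 L₀ e^(−k_1 t) = k_r D. Substituting D(t) from the Streeter–Phelps equation and solving for t gives
t_c = ln[(k_r/k_1)(1 − D₀(k_r−k_1)/(k_1 L₀))] / (k_r−k_1).
Here k_r−k_1 = 1.678 d⁻¹ and 1 − D₀(k_r−k_1)/(k_1 L₀) = 1 − 3.06×1.678/(0.322×29.3) = 0.4558, so
t_c = ln(6.211 × 0.4558) / 1.678 = 1.041 / 1.678 = 0.6201 d.
D_c = (k_1/k_r) L₀ e^(−k_1 t_c) = (0.322/2.00) × 29.3 × e^(−0.322×0.6201) = 0.1610 × 29.3 × 0.8190 = 3.863 mg/L.
Minimum DO = C_s − D_c = 8.51 − 3.863 = 4.647 mg/L.
x_c = v t_c = 1.01 m/s × 0.6201 d × 86400 s/d = 54110 m ≈ 54.1 km.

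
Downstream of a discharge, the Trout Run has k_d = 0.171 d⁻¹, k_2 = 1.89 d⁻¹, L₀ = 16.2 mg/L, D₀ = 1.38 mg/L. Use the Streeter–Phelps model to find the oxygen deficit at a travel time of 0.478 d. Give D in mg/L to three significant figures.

D ≈ 1.39 mg/L

k_d L₀/(k_2−k_d) = 0.171×16.2/(1.89−0.171) = 2.770/1.719 = 1.612 mg/L.
e^(−k_d t) = e^(−0.171×0.4780) = 0.9215; e^(−k_2 t) = e^(−1.89×0.4780) = 0.4052.
D = 1.612 × (0.9215 − 0.4052) + 1.38 × 0.4052 = 0.8321 + 0.5592 = 1.391 mg/L.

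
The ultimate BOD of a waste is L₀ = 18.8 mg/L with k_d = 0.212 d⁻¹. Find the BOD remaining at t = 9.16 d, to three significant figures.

L_t = L₀ e^(−k_d t) = 18.8 × e^(−0.212×9.16) = 18.8 × 0.1434 = 2.696 mg/L.

L ≈ 2.70 mg/L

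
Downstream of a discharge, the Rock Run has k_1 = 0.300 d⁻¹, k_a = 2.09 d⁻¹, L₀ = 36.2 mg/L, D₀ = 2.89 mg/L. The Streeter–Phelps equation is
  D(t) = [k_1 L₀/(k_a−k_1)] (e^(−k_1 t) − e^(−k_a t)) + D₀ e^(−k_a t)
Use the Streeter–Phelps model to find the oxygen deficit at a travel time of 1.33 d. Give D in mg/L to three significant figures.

k_1 L₀/(k_a−k_1) = 0.300×36.2/(2.09−0.300) = 10.86/1.790 = 6.067 mg/L.
e^(−k_1 t) = e^(−0.300×1.330) = 0.6710; e^(−k_a t) = e^(−2.09×1.330) = 0.06206.
D = 6.067 × (0.6710 − 0.06206) + 2.89 × 0.06206 = 3.694 + 0.1793 = 3.874 mg/L.

D ≈ 3.87 mg/L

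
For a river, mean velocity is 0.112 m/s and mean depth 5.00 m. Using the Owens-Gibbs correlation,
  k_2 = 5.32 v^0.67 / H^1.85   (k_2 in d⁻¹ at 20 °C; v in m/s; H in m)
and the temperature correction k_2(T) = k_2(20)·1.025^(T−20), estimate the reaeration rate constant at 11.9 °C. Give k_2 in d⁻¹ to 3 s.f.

k_2(20) = 5.32 × 0.112^0.67 / 5.00^1.85 = 5.32 × 0.2307 / 19.64 = 0.06249 d⁻¹.
k_2(11.9) = 0.06249 × 1.025^(11.9−20) = 0.06249 × 0.8187 = 0.05116 d⁻¹.

k_2 ≈ 0.0512 d⁻¹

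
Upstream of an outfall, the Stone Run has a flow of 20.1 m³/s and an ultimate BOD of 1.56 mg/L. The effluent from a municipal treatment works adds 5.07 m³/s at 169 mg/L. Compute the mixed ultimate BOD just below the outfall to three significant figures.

35.3 mg/L

Flow-weighted mixing: C = (Q_r C_r + Q_w C_w)/(Q_r + Q_w)
= (20.1×1.56 + 5.07×169)/(20.1 + 5.07) = 888.2/25.17 = 35.29 mg/L.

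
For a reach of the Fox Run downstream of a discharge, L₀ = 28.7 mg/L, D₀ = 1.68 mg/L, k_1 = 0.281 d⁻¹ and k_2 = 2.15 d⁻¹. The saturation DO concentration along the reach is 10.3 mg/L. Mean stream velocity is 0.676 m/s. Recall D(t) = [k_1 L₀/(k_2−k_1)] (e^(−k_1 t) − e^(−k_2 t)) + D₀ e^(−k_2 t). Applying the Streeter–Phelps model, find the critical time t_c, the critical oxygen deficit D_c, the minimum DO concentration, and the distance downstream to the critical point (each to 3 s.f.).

t_c ≈ 0.825 d; D_c ≈ 2.98 mg/L; min DO ≈ 7.32 mg/L; x_c ≈ 48.2 km

With k_2/k_1 = 7.651 and 1 − D₀(k_2−k_1)/(k_1 L₀) = 0.6107,
t_c = ln(7.651 × 0.6107) / (2.15 − 0.281) = ln(4.672) / 1.869 = 1.542/1.869 = 0.8249 d.
D_c = (k_1/k_2) L₀ e^(−k_1 t_c) = (0.281/2.15) × 28.7 × e^(−0.281×0.8249) = 0.1307 × 28.7 × 0.7931 = 2.975 mg/L.
Minimum DO = C_s − D_c = 10.3 − 2.975 = 7.325 mg/L.
x_c = v t_c = 0.676 m/s × 0.8249 d × 86400 s/d = 48180 m ≈ 48.2 km.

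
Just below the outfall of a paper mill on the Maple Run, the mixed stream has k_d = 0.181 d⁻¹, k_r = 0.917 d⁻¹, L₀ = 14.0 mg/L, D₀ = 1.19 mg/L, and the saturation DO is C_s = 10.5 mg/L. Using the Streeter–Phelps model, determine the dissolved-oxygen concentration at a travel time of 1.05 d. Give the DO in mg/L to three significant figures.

DO ≈ 8.51 mg/L

k_d L₀/(k_r−k_d) = 0.181×14.0/(0.917−0.181) = 2.534/0.7360 = 3.443 mg/L.
e^(−k_d t) = e^(−0.181×1.050) = 0.8269; e^(−k_r t) = e^(−0.917×1.050) = 0.3818.
D = 3.443 × (0.8269 − 0.3818) + 1.19 × 0.3818 = 1.533 + 0.4543 = 1.987 mg/L.
DO = C_s − D = 10.5 − 1.987 = 8.513 mg/L.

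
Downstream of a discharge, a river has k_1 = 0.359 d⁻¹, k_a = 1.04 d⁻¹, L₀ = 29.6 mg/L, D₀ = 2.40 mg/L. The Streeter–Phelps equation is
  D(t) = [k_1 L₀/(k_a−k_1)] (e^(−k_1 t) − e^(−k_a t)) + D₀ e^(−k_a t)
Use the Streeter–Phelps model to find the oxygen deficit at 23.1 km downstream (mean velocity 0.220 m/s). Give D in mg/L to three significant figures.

Travel time t = x/v = 23.1 km / (0.220 m/s) = 23100 m / 0.220 m/s = 105000 s = 1.215 d.
k_1 L₀/(k_a−k_1) = 0.359×29.6/(1.04−0.359) = 10.63/0.6810 = 15.60 mg/L.
e^(−k_1 t) = e^(−0.359×1.215) = 0.6464; e^(−k_a t) = e^(−1.04×1.215) = 0.2826.
D = 15.60 × (0.6464 − 0.2826) + 2.40 × 0.2826 = 5.678 + 0.6781 = 6.356 mg/L.

D ≈ 6.36 mg/L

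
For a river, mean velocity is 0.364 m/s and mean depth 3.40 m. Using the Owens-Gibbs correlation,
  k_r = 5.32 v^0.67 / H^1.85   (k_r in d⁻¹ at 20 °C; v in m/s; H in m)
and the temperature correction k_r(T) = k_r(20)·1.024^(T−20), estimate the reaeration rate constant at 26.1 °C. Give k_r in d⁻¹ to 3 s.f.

k_r(20) = 5.32 × 0.364^0.67 / 3.40^1.85 = 5.32 × 0.5081 / 9.621 = 0.2809 d⁻¹.
k_r(26.1) = 0.2809 × 1.024^(26.1−20) = 0.2809 × 1.156 = 0.3247 d⁻¹.

k_r ≈ 0.325 d⁻¹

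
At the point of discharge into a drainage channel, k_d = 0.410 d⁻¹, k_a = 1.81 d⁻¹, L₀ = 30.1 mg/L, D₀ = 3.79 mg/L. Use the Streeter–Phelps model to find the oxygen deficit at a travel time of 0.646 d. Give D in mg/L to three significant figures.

D ≈ 5.20 mg/L

k_d L₀/(k_a−k_d) = 0.410×30.1/(1.81−0.410) = 12.34/1.400 = 8.815 mg/L.
e^(−k_d t) = e^(−0.410×0.6460) = 0.7673; e^(−k_a t) = e^(−1.81×0.6460) = 0.3106.
D = 8.815 × (0.7673 − 0.3106) + 3.79 × 0.3106 = 4.026 + 1.177 = 5.203 mg/L.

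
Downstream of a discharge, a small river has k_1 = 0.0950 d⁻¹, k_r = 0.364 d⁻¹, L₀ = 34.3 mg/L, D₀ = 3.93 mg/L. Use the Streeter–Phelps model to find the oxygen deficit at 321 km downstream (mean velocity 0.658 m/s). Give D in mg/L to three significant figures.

Travel time t = x/v = 321 km / (0.658 m/s) = 321000 m / 0.658 m/s = 487800 s = 5.646 d.
k_1 L₀/(k_r−k_1) = 0.0950×34.3/(0.364−0.0950) = 3.258/0.2690 = 12.11 mg/L.
e^(−k_1 t) = e^(−0.0950×5.646) = 0.5848; e^(−k_r t) = e^(−0.364×5.646) = 0.1281.
D = 12.11 × (0.5848 − 0.1281) + 3.93 × 0.1281 = 5.533 + 0.5033 = 6.037 mg/L.

D ≈ 6.04 mg/L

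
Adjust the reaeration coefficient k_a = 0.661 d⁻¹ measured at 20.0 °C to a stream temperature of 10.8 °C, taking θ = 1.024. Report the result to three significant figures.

k_a(T₂) = k_a(T₁) · θ^(T₂−T₁) = 0.661 × 1.024^(10.8−20.0)
= 0.661 × 1.024^-9.20 = 0.661 × 0.8040 = 0.5314 d⁻¹.

k_a ≈ 0.531 d⁻¹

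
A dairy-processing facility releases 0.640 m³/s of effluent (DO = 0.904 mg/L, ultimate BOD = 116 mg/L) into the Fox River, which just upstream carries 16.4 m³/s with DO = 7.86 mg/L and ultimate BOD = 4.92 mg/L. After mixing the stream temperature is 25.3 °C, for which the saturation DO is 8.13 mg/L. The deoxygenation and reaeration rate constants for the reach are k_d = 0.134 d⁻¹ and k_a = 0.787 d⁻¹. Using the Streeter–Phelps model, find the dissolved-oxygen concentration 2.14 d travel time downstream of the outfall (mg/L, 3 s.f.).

Mixed DO = (16.4×7.86 + 0.640×0.904)/(16.4+0.640) = 129.5/17.04 = 7.599 mg/L.
Mixed L₀ = (16.4×4.92 + 0.640×116)/(17.04) = 154.9/17.04 = 9.092 mg/L.
Initial deficit D₀ = C_s − DO₀ = 8.13 − 7.599 = 0.5313 mg/L.
D(2.14) = [0.134×9.092/(0.787−0.134)](e^(−0.134×2.14) − e^(−0.787×2.14)) + 0.5313 e^(−0.787×2.14)
= 1.866 × (0.7507 − 0.1856) + 0.5313 × 0.1856 = 1.153 mg/L.
DO = 8.13 − 1.153 = 6.977 mg/L.

DO ≈ 6.98 mg/L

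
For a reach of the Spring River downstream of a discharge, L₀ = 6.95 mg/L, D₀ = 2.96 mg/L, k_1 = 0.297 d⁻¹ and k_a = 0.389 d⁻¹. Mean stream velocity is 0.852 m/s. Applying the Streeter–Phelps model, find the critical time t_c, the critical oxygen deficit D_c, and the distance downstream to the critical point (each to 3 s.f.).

t_c ≈ 1.40 d; D_c ≈ 3.51 mg/L; x_c ≈ 103 km

With k_a/k_1 = 1.310 and 1 − D₀(k_a−k_1)/(k_1 L₀) = 0.8681,
t_c = ln(1.310 × 0.8681) / (0.389 − 0.297) = ln(1.137) / 0.09200 = 0.1284/0.09200 = 1.395 d.
D_c = (k_1/k_a) L₀ e^(−k_1 t_c) = (0.297/0.389) × 6.95 × e^(−0.297×1.395) = 0.7635 × 6.95 × 0.6607 = 3.506 mg/L.
x_c = v t_c = 0.852 m/s × 1.395 d × 86400 s/d = 102700 m ≈ 103 km.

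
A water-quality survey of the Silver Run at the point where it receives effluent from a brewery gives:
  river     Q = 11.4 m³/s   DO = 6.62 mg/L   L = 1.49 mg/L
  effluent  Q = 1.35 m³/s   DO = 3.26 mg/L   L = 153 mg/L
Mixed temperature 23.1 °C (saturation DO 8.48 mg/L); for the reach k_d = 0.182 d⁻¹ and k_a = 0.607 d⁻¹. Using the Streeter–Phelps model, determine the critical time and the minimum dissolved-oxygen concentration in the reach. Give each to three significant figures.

Mixed DO = (11.4×6.62 + 1.35×3.26)/(11.4+1.35) = 79.87/12.75 = 6.264 mg/L.
Mixed L₀ = (11.4×1.49 + 1.35×153)/(12.75) = 223.5/12.75 = 17.53 mg/L.
Initial deficit D₀ = C_s − DO₀ = 8.48 − 6.264 = 2.216 mg/L.
t_c = (1/0.4250) ln[(0.607/0.182)(1 − 2.216×0.4250/(0.182×17.53))] = 2.353 × ln(2.351) = 2.011 d.
D_c = (0.182/0.607) × 17.53 × e^(−0.182×2.011) = 0.2998 × 17.53 × 0.6935 = 3.645 mg/L.
Minimum DO = 8.48 − 3.645 = 4.835 mg/L.

t_c ≈ 2.01 d; minimum DO ≈ 4.83 mg/L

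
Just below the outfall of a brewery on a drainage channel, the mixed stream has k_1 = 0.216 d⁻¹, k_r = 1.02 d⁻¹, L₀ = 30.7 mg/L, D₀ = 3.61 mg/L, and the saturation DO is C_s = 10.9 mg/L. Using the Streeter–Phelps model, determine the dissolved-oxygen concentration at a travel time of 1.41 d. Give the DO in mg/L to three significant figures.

DO ≈ 5.92 mg/L

k_1 L₀/(k_r−k_1) = 0.216×30.7/(1.02−0.216) = 6.631/0.8040 = 8.248 mg/L.
e^(−k_1 t) = e^(−0.216×1.410) = 0.7374; e^(−k_r t) = e^(−1.02×1.410) = 0.2374.
D = 8.248 × (0.7374 − 0.2374) + 3.61 × 0.2374 = 4.125 + 0.8569 = 4.981 mg/L.
DO = C_s − D = 10.9 − 4.981 = 5.919 mg/L.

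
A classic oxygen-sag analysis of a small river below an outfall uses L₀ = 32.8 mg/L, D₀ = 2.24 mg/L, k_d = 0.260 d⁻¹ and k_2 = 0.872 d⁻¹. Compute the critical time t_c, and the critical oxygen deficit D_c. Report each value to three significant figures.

With k_2/k_d = 3.354 and 1 − D₀(k_2−k_d)/(k_d L₀) = 0.8392,
t_c = ln(3.354 × 0.8392) / (0.872 − 0.260) = ln(2.815) / 0.6120 = 1.035/0.6120 = 1.691 d.
L(t_c) = L₀ e^(−k_d t_c) = 32.8 × 0.6443 = 21.13 mg/L, and at the critical point k_2 D_c = k_d L, so D_c = (0.260/0.872) × 21.13 = 6.301 mg/L.

t_c ≈ 1.69 d; D_c ≈ 6.30 mg/L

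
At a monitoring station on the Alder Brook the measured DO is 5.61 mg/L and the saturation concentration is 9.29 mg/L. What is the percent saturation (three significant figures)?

% saturation = C/C_s × 100 = 5.61/9.29 × 100 = 60.4 %.

60.4 % saturation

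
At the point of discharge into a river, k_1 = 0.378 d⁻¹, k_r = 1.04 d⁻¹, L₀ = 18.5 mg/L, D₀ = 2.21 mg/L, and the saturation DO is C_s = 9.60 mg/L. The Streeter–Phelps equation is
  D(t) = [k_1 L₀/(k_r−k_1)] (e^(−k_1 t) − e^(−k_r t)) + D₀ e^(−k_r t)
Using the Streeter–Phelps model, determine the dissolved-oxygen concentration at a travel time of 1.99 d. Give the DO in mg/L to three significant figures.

k_1 L₀/(k_r−k_1) = 0.378×18.5/(1.04−0.378) = 6.993/0.6620 = 10.56 mg/L.
e^(−k_1 t) = e^(−0.378×1.990) = 0.4713; e^(−k_r t) = e^(−1.04×1.990) = 0.1262.
D = 10.56 × (0.4713 − 0.1262) + 2.21 × 0.1262 = 3.645 + 0.2790 = 3.924 mg/L.
DO = C_s − D = 9.60 − 3.924 = 5.676 mg/L.

DO ≈ 5.68 mg/L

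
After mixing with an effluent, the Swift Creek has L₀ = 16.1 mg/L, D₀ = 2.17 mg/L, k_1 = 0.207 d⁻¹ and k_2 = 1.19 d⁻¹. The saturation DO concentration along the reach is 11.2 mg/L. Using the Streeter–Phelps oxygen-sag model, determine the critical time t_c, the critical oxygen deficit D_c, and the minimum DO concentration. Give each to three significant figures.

At the critical point dD/dt = 0, so k_1 L₀ e^(−k_1 t) = k_2 D. Substituting D(t) from the Streeter–Phelps equation and solving for t gives
t_c = ln[(k_2/k_1)(1 − D₀(k_2−k_1)/(k_1 L₀))] / (k_2−k_1).
Here k_2−k_1 = 0.9830 d⁻¹ and 1 − D₀(k_2−k_1)/(k_1 L₀) = 1 − 2.17×0.9830/(0.207×16.1) = 0.3599, so
t_c = ln(5.749 × 0.3599) / 0.9830 = 0.7272 / 0.9830 = 0.7398 d.
L(t_c) = L₀ e^(−k_1 t_c) = 16.1 × 0.8580 = 13.81 mg/L, and at the critical point k_2 D_c = k_1 L, so D_c = (0.207/1.19) × 13.81 = 2.403 mg/L.
Minimum DO = C_s − D_c = 11.2 − 2.403 = 8.797 mg/L.

t_c ≈ 0.740 d; D_c ≈ 2.40 mg/L; min DO ≈ 8.80 mg/L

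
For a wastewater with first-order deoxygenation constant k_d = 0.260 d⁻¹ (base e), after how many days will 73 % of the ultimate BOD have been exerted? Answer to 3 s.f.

t ≈ 5.04 d

y/L₀ = 1 − e^(−k_d t) = 0.73 ⇒ e^(−k_d t) = 0.270
t = −ln(0.270) / 0.260 = 1.309 / 0.260 = 5.036 d.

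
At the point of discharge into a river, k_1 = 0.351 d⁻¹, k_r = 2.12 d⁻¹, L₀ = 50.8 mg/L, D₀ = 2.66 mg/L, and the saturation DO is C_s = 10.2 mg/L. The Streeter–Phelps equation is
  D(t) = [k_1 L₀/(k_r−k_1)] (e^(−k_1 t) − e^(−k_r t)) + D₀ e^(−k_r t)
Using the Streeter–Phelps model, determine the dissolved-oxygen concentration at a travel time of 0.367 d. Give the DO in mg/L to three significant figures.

DO ≈ 4.75 mg/L

k_1 L₀/(k_r−k_1) = 0.351×50.8/(2.12−0.351) = 17.83/1.769 = 10.08 mg/L.
e^(−k_1 t) = e^(−0.351×0.3670) = 0.8791; e^(−k_r t) = e^(−2.12×0.3670) = 0.4593.
D = 10.08 × (0.8791 − 0.4593) + 2.66 × 0.4593 = 4.232 + 1.222 = 5.453 mg/L.
DO = C_s − D = 10.2 − 5.453 = 4.747 mg/L.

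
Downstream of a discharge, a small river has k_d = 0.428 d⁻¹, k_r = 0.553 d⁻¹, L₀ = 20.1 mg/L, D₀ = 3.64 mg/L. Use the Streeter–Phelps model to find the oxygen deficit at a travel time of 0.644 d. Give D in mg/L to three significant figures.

D ≈ 6.59 mg/L

k_d L₀/(k_r−k_d) = 0.428×20.1/(0.553−0.428) = 8.603/0.1250 = 68.82 mg/L.
e^(−k_d t) = e^(−0.428×0.6440) = 0.7591; e^(−k_r t) = e^(−0.553×0.6440) = 0.7004.
D = 68.82 × (0.7591 − 0.7004) + 3.64 × 0.7004 = 4.041 + 2.549 = 6.590 mg/L.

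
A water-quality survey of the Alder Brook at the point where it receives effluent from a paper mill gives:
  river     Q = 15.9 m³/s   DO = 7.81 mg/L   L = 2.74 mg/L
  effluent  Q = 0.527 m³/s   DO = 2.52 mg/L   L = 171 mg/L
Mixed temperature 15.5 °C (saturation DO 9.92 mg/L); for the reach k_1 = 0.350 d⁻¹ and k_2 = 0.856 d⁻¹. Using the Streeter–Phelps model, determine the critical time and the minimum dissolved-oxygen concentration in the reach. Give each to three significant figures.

Mixed DO = (15.9×7.81 + 0.527×2.52)/(15.9+0.527) = 125.5/16.43 = 7.640 mg/L.
Mixed L₀ = (15.9×2.74 + 0.527×171)/(16.43) = 133.7/16.43 = 8.138 mg/L.
Initial deficit D₀ = C_s − DO₀ = 9.92 − 7.640 = 2.280 mg/L.
t_c = (1/0.5060) ln[(0.856/0.350)(1 − 2.280×0.5060/(0.350×8.138))] = 1.976 × ln(1.455) = 0.7414 d.
D_c = (0.350/0.856) × 8.138 × e^(−0.350×0.7414) = 0.4089 × 8.138 × 0.7714 = 2.567 mg/L.
Minimum DO = 9.92 − 2.567 = 7.353 mg/L.

t_c ≈ 0.741 d; minimum DO ≈ 7.35 mg/L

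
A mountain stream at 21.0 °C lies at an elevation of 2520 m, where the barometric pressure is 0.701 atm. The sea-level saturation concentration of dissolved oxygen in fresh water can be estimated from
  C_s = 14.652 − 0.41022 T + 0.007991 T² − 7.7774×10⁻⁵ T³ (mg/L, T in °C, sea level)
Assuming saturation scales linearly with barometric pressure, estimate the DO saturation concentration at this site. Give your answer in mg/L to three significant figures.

At sea level: C_s = 14.652 − 0.41022×21.0 + 0.007991×21.0² − 7.7774×10⁻⁵×21.0³ = 8.841 mg/L.
Pressure correction: C_s' = 8.841 × 0.701 = 6.198 mg/L.

C_s ≈ 6.20 mg/L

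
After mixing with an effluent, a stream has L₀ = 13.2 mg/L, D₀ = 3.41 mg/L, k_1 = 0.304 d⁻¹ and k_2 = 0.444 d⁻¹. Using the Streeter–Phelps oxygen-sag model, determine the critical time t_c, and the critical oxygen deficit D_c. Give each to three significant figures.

t_c ≈ 1.80 d; D_c ≈ 5.23 mg/L

At the critical point dD/dt = 0, so k_1 L₀ e^(−k_1 t) = k_2 D. Substituting D(t) from the Streeter–Phelps equation and solving for t gives
t_c = ln[(k_2/k_1)(1 − D₀(k_2−k_1)/(k_1 L₀))] / (k_2−k_1).
Here k_2−k_1 = 0.1400 d⁻¹ and 1 − D₀(k_2−k_1)/(k_1 L₀) = 1 − 3.41×0.1400/(0.304×13.2) = 0.8810, so
t_c = ln(1.461 × 0.8810) / 0.1400 = 0.2521 / 0.1400 = 1.801 d.
L(t_c) = L₀ e^(−k_1 t_c) = 13.2 × 0.5784 = 7.635 mg/L, and at the critical point k_2 D_c = k_1 L, so D_c = (0.304/0.444) × 7.635 = 5.227 mg/L.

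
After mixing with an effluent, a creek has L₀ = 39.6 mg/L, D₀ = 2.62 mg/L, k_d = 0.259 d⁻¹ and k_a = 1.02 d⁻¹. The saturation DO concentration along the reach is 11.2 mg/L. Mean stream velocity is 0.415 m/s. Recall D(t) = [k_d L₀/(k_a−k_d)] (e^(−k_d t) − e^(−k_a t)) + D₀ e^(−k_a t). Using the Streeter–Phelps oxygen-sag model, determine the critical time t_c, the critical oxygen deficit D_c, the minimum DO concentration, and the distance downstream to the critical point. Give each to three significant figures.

t_c = [1/(k_a−k_d)] ln[(k_a/k_d)(1 − D₀(k_a−k_d)/(k_d L₀))]
= [1/(1.02−0.259)] ln[(1.02/0.259)(1 − 2.62×0.7610/(0.259×39.6))]
= (1/0.7610) ln[3.938 × 0.8056] = 1.314 × ln(3.173) = 1.314 × 1.155 = 1.517 d.
D_c = (k_d/k_a) L₀ e^(−k_d t_c) = (0.259/1.02) × 39.6 × e^(−0.259×1.517) = 0.2539 × 39.6 × 0.6751 = 6.788 mg/L.
Minimum DO = C_s − D_c = 11.2 − 6.788 = 4.412 mg/L.
x_c = v t_c = 0.415 m/s × 1.517 d × 86400 s/d = 54400 m ≈ 54.4 km.

t_c ≈ 1.52 d; D_c ≈ 6.79 mg/L; min DO ≈ 4.41 mg/L; x_c ≈ 54.4 km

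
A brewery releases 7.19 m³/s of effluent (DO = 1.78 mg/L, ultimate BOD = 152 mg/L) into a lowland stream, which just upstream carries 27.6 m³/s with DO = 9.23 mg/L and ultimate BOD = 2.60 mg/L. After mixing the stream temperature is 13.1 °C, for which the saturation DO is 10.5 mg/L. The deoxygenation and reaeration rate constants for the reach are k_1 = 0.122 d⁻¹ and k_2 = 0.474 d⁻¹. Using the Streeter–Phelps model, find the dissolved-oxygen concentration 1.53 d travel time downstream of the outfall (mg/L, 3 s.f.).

Mixed DO = (27.6×9.23 + 7.19×1.78)/(27.6+7.19) = 267.5/34.79 = 7.690 mg/L.
Mixed L₀ = (27.6×2.60 + 7.19×152)/(34.79) = 1165/34.79 = 33.48 mg/L.
Initial deficit D₀ = C_s − DO₀ = 10.5 − 7.690 = 2.810 mg/L.
D(1.53) = [0.122×33.48/(0.474−0.122)](e^(−0.122×1.53) − e^(−0.474×1.53)) + 2.810 e^(−0.474×1.53)
= 11.60 × (0.8297 − 0.4842) + 2.810 × 0.4842 = 5.369 mg/L.
DO = 10.5 − 5.369 = 5.131 mg/L.

DO ≈ 5.13 mg/L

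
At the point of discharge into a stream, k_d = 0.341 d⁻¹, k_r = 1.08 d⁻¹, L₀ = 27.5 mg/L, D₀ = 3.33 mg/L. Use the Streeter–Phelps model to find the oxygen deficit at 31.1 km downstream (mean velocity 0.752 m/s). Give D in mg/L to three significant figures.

D ≈ 5.20 mg/L

Travel time t = x/v = 31.1 km / (0.752 m/s) = 31100 m / 0.752 m/s = 41360 s = 0.4787 d.
k_d L₀/(k_r−k_d) = 0.341×27.5/(1.08−0.341) = 9.378/0.7390 = 12.69 mg/L.
e^(−k_d t) = e^(−0.341×0.4787) = 0.8494; e^(−k_r t) = e^(−1.08×0.4787) = 0.5963.
D = 12.69 × (0.8494 − 0.5963) + 3.33 × 0.5963 = 3.211 + 1.986 = 5.197 mg/L.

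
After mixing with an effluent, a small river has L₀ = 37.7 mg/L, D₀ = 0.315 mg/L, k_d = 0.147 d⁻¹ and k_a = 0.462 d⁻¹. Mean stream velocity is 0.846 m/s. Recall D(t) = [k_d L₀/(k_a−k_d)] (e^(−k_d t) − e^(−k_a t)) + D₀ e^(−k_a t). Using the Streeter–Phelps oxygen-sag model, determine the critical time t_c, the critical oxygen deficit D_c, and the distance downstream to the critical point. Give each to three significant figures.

t_c = [1/(k_a−k_d)] ln[(k_a/k_d)(1 − D₀(k_a−k_d)/(k_d L₀))]
= [1/(0.462−0.147)] ln[(0.462/0.147)(1 − 0.315×0.3150/(0.147×37.7))]
= (1/0.3150) ln[3.143 × 0.9821] = 3.175 × ln(3.087) = 3.175 × 1.127 = 3.578 d.
L(t_c) = L₀ e^(−k_d t_c) = 37.7 × 0.5910 = 22.28 mg/L, and at the critical point k_a D_c = k_d L, so D_c = (0.147/0.462) × 22.28 = 7.089 mg/L.
x_c = v t_c = 0.846 m/s × 3.578 d × 86400 s/d = 261500 m ≈ 262 km.

t_c ≈ 3.58 d; D_c ≈ 7.09 mg/L; x_c ≈ 262 km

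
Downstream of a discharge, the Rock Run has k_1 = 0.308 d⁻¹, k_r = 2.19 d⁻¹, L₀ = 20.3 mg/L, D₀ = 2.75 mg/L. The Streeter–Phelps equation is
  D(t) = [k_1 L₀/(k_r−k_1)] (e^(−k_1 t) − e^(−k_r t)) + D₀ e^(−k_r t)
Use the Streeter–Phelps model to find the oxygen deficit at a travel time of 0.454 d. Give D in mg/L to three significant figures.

k_1 L₀/(k_r−k_1) = 0.308×20.3/(2.19−0.308) = 6.252/1.882 = 3.322 mg/L.
e^(−k_1 t) = e^(−0.308×0.4540) = 0.8695; e^(−k_r t) = e^(−2.19×0.4540) = 0.3700.
D = 3.322 × (0.8695 − 0.3700) + 2.75 × 0.3700 = 1.659 + 1.017 = 2.677 mg/L.

D ≈ 2.68 mg/L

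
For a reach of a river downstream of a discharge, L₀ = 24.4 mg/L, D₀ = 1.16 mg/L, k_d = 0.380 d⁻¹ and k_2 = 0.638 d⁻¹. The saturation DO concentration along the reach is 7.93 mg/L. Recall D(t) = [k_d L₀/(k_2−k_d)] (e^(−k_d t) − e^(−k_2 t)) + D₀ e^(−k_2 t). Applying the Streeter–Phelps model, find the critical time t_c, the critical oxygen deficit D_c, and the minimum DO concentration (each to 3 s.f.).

t_c = [1/(k_2−k_d)] ln[(k_2/k_d)(1 − D₀(k_2−k_d)/(k_d L₀))]
= [1/(0.638−0.380)] ln[(0.638/0.380)(1 − 1.16×0.2580/(0.380×24.4))]
= (1/0.2580) ln[1.679 × 0.9677] = 3.876 × ln(1.625) = 3.876 × 0.4854 = 1.881 d.
L(t_c) = L₀ e^(−k_d t_c) = 24.4 × 0.4893 = 11.94 mg/L, and at the critical point k_2 D_c = k_d L, so D_c = (0.380/0.638) × 11.94 = 7.110 mg/L.
Minimum DO = C_s − D_c = 7.93 − 7.110 = 0.8197 mg/L.

t_c ≈ 1.88 d; D_c ≈ 7.11 mg/L; min DO ≈ 0.820 mg/L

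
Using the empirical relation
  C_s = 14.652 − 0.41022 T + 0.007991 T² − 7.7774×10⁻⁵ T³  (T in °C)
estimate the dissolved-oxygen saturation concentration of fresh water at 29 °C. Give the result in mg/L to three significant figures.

C_s = 14.652 − 0.41022×29 + 0.007991×29² − 7.7774×10⁻⁵×29³ = 7.579 mg/L.

C_s ≈ 7.58 mg/L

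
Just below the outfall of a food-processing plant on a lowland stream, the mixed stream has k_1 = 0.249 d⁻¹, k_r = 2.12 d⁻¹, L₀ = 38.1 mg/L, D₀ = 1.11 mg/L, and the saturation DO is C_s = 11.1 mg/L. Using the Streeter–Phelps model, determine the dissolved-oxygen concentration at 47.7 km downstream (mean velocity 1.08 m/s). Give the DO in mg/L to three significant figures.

Travel time t = x/v = 47.7 km / (1.08 m/s) = 47700 m / 1.08 m/s = 44170 s = 0.5112 d.
k_1 L₀/(k_r−k_1) = 0.249×38.1/(2.12−0.249) = 9.487/1.871 = 5.070 mg/L.
e^(−k_1 t) = e^(−0.249×0.5112) = 0.8805; e^(−k_r t) = e^(−2.12×0.5112) = 0.3383.
D = 5.070 × (0.8805 − 0.3383) + 1.11 × 0.3383 = 2.749 + 0.3756 = 3.125 mg/L.
DO = C_s − D = 11.1 − 3.125 = 7.975 mg/L.

DO ≈ 7.98 mg/L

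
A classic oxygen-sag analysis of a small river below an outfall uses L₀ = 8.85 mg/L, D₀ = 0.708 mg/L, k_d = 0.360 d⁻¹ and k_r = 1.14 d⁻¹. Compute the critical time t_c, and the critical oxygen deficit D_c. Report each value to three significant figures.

t_c ≈ 1.23 d; D_c ≈ 1.79 mg/L

With k_r/k_d = 3.167 and 1 − D₀(k_r−k_d)/(k_d L₀) = 0.8267,
t_c = ln(3.167 × 0.8267) / (1.14 − 0.360) = ln(2.618) / 0.7800 = 0.9623/0.7800 = 1.234 d.
D_c = (k_d/k_r) L₀ e^(−k_d t_c) = (0.360/1.14) × 8.85 × e^(−0.360×1.234) = 0.3158 × 8.85 × 0.6414 = 1.792 mg/L.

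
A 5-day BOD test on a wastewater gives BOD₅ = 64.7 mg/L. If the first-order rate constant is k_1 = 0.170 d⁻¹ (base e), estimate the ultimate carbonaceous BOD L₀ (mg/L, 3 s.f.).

L₀ ≈ 113 mg/L

BOD₅ = L₀(1 − e^(−5k_1)) ⇒ L₀ = BOD₅ / (1 − e^(−5×0.170))
= 64.7 / (1 − 0.4274) = 64.7 / 0.5726 = 113.0 mg/L.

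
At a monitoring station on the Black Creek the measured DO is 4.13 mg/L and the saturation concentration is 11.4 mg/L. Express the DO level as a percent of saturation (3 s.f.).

% saturation = C/C_s × 100 = 4.13/11.4 × 100 = 36.2 %.

36.2 % saturation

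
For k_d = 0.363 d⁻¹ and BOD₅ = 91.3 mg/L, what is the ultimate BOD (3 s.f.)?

BOD₅ = L₀(1 − e^(−5k_d)) ⇒ L₀ = BOD₅ / (1 − e^(−5×0.363))
= 91.3 / (1 − 0.1628) = 91.3 / 0.8372 = 109.1 mg/L.

L₀ ≈ 109 mg/L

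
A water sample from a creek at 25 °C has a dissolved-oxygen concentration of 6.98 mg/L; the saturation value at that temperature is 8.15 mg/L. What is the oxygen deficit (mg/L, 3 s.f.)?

D ≈ 1.17 mg/L

D = C_s − C = 8.15 − 6.98 = 1.17 mg/L.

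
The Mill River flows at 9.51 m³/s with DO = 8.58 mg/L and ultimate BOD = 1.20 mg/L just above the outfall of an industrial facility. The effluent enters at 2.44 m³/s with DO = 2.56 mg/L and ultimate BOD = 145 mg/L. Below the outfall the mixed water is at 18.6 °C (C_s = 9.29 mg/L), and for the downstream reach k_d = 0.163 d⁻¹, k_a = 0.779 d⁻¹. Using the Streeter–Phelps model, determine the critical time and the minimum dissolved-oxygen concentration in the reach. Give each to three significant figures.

Mixed DO = (9.51×8.58 + 2.44×2.56)/(9.51+2.44) = 87.84/11.95 = 7.351 mg/L.
Mixed L₀ = (9.51×1.20 + 2.44×145)/(11.95) = 365.2/11.95 = 30.56 mg/L.
Initial deficit D₀ = C_s − DO₀ = 9.29 − 7.351 = 1.939 mg/L.
t_c = (1/0.6160) ln[(0.779/0.163)(1 − 1.939×0.6160/(0.163×30.56))] = 1.623 × ln(3.633) = 2.094 d.
D_c = (0.163/0.779) × 30.56 × e^(−0.163×2.094) = 0.2092 × 30.56 × 0.7108 = 4.545 mg/L.
Minimum DO = 9.29 − 4.545 = 4.745 mg/L.

t_c ≈ 2.09 d; minimum DO ≈ 4.74 mg/L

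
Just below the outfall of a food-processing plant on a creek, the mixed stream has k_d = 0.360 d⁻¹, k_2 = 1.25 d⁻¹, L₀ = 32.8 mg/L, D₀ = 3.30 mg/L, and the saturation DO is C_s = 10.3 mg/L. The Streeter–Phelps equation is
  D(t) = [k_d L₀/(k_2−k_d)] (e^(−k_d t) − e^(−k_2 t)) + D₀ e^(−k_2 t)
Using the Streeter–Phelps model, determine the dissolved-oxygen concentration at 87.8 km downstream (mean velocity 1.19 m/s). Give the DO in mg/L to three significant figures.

DO ≈ 3.97 mg/L

Travel time t = x/v = 87.8 km / (1.19 m/s) = 87800 m / 1.19 m/s = 73780 s = 0.8540 d.
k_d L₀/(k_2−k_d) = 0.360×32.8/(1.25−0.360) = 11.81/0.8900 = 13.27 mg/L.
e^(−k_d t) = e^(−0.360×0.8540) = 0.7353; e^(−k_2 t) = e^(−1.25×0.8540) = 0.3439.
D = 13.27 × (0.7353 − 0.3439) + 3.30 × 0.3439 = 5.194 + 1.135 = 6.328 mg/L.
DO = C_s − D = 10.3 − 6.328 = 3.972 mg/L.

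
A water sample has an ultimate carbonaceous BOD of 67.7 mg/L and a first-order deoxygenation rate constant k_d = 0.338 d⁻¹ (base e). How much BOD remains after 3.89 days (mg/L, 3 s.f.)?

L ≈ 18.2 mg/L

L_t = L₀ e^(−k_d t) = 67.7 × e^(−0.338×3.89) = 67.7 × 0.2685 = 18.18 mg/L.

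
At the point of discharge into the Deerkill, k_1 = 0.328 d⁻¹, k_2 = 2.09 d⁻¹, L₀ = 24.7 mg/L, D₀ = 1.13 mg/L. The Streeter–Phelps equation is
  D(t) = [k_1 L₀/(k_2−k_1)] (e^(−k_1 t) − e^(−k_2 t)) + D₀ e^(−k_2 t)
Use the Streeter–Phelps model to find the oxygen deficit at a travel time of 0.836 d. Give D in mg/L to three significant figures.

D ≈ 2.89 mg/L

k_1 L₀/(k_2−k_1) = 0.328×24.7/(2.09−0.328) = 8.102/1.762 = 4.598 mg/L.
e^(−k_1 t) = e^(−0.328×0.8360) = 0.7602; e^(−k_2 t) = e^(−2.09×0.8360) = 0.1743.
D = 4.598 × (0.7602 − 0.1743) + 1.13 × 0.1743 = 2.694 + 0.1969 = 2.891 mg/L.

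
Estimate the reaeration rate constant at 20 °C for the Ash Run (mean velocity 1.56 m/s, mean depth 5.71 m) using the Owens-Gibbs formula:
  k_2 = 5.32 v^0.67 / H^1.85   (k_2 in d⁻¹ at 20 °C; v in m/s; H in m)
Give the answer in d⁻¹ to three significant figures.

k_2 ≈ 0.285 d⁻¹

k_2 = 5.32 × 1.56^0.67 / 5.71^1.85 = 5.32 × 1.347 / 25.11 = 0.2854 d⁻¹.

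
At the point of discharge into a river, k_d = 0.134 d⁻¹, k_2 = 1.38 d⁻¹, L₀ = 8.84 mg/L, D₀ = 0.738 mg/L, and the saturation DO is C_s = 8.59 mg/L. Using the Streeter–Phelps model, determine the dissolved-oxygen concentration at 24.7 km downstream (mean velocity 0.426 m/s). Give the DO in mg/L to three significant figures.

Travel time t = x/v = 24.7 km / (0.426 m/s) = 24700 m / 0.426 m/s = 57980 s = 0.6711 d.
k_d L₀/(k_2−k_d) = 0.134×8.84/(1.38−0.134) = 1.185/1.246 = 0.9507 mg/L.
e^(−k_d t) = e^(−0.134×0.6711) = 0.9140; e^(−k_2 t) = e^(−1.38×0.6711) = 0.3961.
D = 0.9507 × (0.9140 − 0.3961) + 0.738 × 0.3961 = 0.4924 + 0.2923 = 0.7847 mg/L.
DO = C_s − D = 8.59 − 0.7847 = 7.805 mg/L.

DO ≈ 7.81 mg/L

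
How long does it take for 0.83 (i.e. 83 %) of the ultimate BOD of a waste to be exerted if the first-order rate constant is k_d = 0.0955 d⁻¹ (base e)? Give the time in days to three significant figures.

t ≈ 18.6 d

y/L₀ = 1 − e^(−k_d t) = 0.83 ⇒ e^(−k_d t) = 0.170
t = −ln(0.170) / 0.0955 = 1.772 / 0.0955 = 18.55 d.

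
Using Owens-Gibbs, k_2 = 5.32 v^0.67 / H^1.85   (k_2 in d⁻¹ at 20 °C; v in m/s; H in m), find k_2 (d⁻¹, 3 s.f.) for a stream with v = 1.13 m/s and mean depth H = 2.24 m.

k_2 = 5.32 × 1.13^0.67 / 2.24^1.85 = 5.32 × 1.085 / 4.446 = 1.299 d⁻¹.

k_2 ≈ 1.30 d⁻¹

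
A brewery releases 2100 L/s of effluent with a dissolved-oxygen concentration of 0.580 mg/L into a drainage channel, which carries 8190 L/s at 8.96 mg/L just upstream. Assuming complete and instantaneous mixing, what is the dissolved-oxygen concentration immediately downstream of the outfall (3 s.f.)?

Flow-weighted mixing: C = (Q_r C_r + Q_w C_w)/(Q_r + Q_w)
= (8190×8.96 + 2100×0.580)/(8190 + 2100) = 74600/10290 = 7.250 mg/L.

7.25 mg/L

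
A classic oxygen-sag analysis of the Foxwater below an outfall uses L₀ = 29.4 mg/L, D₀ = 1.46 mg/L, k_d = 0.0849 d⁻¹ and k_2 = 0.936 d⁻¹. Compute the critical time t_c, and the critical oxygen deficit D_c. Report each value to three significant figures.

With k_2/k_d = 11.02 and 1 − D₀(k_2−k_d)/(k_d L₀) = 0.5022,
t_c = ln(11.02 × 0.5022) / (0.936 − 0.0849) = ln(5.536) / 0.8511 = 1.711/0.8511 = 2.011 d.
L(t_c) = L₀ e^(−k_d t_c) = 29.4 × 0.8431 = 24.79 mg/L, and at the critical point k_2 D_c = k_d L, so D_c = (0.0849/0.936) × 24.79 = 2.248 mg/L.

t_c ≈ 2.01 d; D_c ≈ 2.25 mg/L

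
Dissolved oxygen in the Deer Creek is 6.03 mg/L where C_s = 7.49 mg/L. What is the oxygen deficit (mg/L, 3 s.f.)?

D ≈ 1.46 mg/L

D = C_s − C = 7.49 − 6.03 = 1.46 mg/L.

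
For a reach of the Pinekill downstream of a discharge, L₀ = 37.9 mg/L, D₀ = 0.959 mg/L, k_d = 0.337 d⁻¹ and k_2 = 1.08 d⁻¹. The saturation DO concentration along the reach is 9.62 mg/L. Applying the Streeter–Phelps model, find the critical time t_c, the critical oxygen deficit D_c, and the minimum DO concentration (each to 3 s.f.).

t_c ≈ 1.49 d; D_c ≈ 7.16 mg/L; min DO ≈ 2.46 mg/L

t_c = [1/(k_2−k_d)] ln[(k_2/k_d)(1 − D₀(k_2−k_d)/(k_d L₀))]
= [1/(1.08−0.337)] ln[(1.08/0.337)(1 − 0.959×0.7430/(0.337×37.9))]
= (1/0.7430) ln[3.205 × 0.9442] = 1.346 × ln(3.026) = 1.346 × 1.107 = 1.490 d.
D_c = (k_d/k_2) L₀ e^(−k_d t_c) = (0.337/1.08) × 37.9 × e^(−0.337×1.490) = 0.3120 × 37.9 × 0.6052 = 7.157 mg/L.
Minimum DO = C_s − D_c = 9.62 − 7.157 = 2.463 mg/L.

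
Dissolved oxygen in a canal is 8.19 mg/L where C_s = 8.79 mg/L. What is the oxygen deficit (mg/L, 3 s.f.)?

D = C_s − C = 8.79 − 8.19 = 0.600 mg/L.

D ≈ 0.600 mg/L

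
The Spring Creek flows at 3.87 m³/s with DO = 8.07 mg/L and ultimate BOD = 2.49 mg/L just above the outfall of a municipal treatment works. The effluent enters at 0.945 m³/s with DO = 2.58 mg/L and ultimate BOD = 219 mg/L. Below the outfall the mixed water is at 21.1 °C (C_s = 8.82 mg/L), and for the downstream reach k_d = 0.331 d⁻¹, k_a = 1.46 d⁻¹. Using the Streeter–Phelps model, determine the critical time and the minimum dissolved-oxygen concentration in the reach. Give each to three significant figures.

t_c ≈ 1.18 d; minimum DO ≈ 1.92 mg/L

Mixed DO = (3.87×8.07 + 0.945×2.58)/(3.87+0.945) = 33.67/4.815 = 6.993 mg/L.
Mixed L₀ = (3.87×2.49 + 0.945×219)/(4.815) = 216.6/4.815 = 44.98 mg/L.
Initial deficit D₀ = C_s − DO₀ = 8.82 − 6.993 = 1.827 mg/L.
t_c = (1/1.129) ln[(1.46/0.331)(1 − 1.827×1.129/(0.331×44.98))] = 0.8857 × ln(3.800) = 1.182 d.
D_c = (0.331/1.46) × 44.98 × e^(−0.331×1.182) = 0.2267 × 44.98 × 0.6761 = 6.895 mg/L.
Minimum DO = 8.82 − 6.895 = 1.925 mg/L.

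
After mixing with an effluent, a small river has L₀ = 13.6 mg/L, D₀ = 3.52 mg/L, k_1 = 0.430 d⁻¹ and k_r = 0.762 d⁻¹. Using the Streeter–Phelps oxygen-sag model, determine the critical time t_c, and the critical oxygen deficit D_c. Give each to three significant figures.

With k_r/k_1 = 1.772 and 1 − D₀(k_r−k_1)/(k_1 L₀) = 0.8002,
t_c = ln(1.772 × 0.8002) / (0.762 − 0.430) = ln(1.418) / 0.3320 = 0.3492/0.3320 = 1.052 d.
L(t_c) = L₀ e^(−k_1 t_c) = 13.6 × 0.6362 = 8.652 mg/L, and at the critical point k_r D_c = k_1 L, so D_c = (0.430/0.762) × 8.652 = 4.882 mg/L.

t_c ≈ 1.05 d; D_c ≈ 4.88 mg/L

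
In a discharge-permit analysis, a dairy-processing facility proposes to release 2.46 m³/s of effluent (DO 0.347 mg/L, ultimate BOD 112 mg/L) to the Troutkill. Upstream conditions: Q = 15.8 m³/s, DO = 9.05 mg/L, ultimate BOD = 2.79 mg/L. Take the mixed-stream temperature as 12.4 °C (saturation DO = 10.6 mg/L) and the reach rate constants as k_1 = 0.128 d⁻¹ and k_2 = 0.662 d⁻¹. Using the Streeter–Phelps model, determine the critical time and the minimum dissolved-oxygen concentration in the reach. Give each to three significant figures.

Mixed DO = (15.8×9.05 + 2.46×0.347)/(15.8+2.46) = 143.8/18.26 = 7.878 mg/L.
Mixed L₀ = (15.8×2.79 + 2.46×112)/(18.26) = 319.6/18.26 = 17.50 mg/L.
Initial deficit D₀ = C_s − DO₀ = 10.6 − 7.878 = 2.722 mg/L.
t_c = (1/0.5340) ln[(0.662/0.128)(1 − 2.722×0.5340/(0.128×17.50))] = 1.873 × ln(1.816) = 1.117 d.
D_c = (0.128/0.662) × 17.50 × e^(−0.128×1.117) = 0.1934 × 17.50 × 0.8668 = 2.933 mg/L.
Minimum DO = 10.6 − 2.933 = 7.667 mg/L.

t_c ≈ 1.12 d; minimum DO ≈ 7.67 mg/L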